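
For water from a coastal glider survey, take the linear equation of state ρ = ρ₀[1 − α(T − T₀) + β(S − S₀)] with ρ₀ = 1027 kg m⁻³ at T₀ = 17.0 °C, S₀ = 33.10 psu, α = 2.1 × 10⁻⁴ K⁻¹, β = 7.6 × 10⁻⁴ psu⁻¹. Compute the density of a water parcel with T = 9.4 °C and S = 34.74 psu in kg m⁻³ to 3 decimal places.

T − T₀ = -7.6 K, S − S₀ = +1.64 psu.
Bracket = 1 − α·(-7.6) + β·(+1.64) = 1 + (2.8424 × 10⁻³) = 1.0028424.
ρ = 1027 × 1.0028424 = 1029.919 kg m⁻³.

1029.919 kg m⁻³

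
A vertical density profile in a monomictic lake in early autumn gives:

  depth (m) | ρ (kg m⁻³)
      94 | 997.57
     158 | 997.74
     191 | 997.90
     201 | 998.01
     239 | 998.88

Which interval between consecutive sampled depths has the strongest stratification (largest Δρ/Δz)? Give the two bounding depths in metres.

Compute the density gradient over each adjacent pair:
  94–158 m: Δρ/Δz = 0.17/64 = 2.7 × 10⁻³ kg m⁻⁴
  158–191 m: Δρ/Δz = 0.16/33 = 4.8 × 10⁻³ kg m⁻⁴
  191–201 m: Δρ/Δz = 0.11/10 = 0.011 kg m⁻⁴
  201–239 m: Δρ/Δz = 0.87/38 = 0.023 kg m⁻⁴
The largest gradient is in the 201–239 m interval — the pycnocline.

201–239 m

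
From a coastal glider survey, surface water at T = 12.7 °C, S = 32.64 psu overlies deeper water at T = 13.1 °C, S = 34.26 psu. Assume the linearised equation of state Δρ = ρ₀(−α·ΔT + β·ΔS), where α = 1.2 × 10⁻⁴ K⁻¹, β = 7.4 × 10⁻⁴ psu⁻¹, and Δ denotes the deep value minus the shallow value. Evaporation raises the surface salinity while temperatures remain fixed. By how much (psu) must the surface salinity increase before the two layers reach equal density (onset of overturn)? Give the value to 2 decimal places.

Neutral buoyancy requires −α(T_deep − T_surf) + β(S_deep − S_surf′) = 0.
S_surf′ = S_deep − (α/β)·ΔT = 34.26 − (1.2 × 10⁻⁴/7.4 × 10⁻⁴)·(+0.4) = 34.1951 psu.
Increase required: 34.1951 − 32.64 = 1.5551 psu.

1.56 psu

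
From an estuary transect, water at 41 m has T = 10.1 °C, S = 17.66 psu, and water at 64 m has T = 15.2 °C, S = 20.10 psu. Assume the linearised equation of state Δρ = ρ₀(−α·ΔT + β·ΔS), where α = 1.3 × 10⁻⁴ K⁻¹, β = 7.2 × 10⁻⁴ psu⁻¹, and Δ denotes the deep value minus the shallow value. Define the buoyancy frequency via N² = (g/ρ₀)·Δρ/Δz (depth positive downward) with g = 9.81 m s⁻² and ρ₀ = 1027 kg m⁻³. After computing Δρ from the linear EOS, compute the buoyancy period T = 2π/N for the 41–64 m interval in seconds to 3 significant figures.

291 s

ΔT = +5.1 K, ΔS = +2.44 psu (deep − shallow).
Δρ/ρ₀ = −αΔT + βΔS = -6.63 × 10⁻⁴ + 1.7568 × 10⁻³ = 1.0938 × 10⁻³, so Δρ ≈ 1.123 kg m⁻³.
N² = (g/ρ₀)·Δρ/Δz = g·(Δρ/ρ₀)/Δz = 9.81 × 1.0938 × 10⁻³ / 23 = 4.6653 × 10⁻⁴ s⁻².
N = √(4.6653 × 10⁻⁴) = 0.021599 rad s⁻¹ → T = 2π/N = 290.90 s ≈ 291 s.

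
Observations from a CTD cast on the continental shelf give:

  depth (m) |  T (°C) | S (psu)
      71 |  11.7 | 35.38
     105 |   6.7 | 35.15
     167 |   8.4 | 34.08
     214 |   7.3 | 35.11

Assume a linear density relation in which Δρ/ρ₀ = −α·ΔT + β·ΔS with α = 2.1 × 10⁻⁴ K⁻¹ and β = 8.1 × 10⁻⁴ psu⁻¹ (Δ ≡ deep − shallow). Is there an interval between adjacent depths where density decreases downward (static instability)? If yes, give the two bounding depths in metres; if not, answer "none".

105–167 m

Evaluate Δρ/ρ₀ = −αΔT + βΔS across each adjacent pair:
  71–105 m: −αΔT+βΔS = −(2.1 × 10⁻⁴)(-5.0)+(8.1 × 10⁻⁴)(-0.23) = 8.6 × 10⁻⁴ → stable
  105–167 m: −αΔT+βΔS = −(2.1 × 10⁻⁴)(+1.7)+(8.1 × 10⁻⁴)(-1.07) = -1.2 × 10⁻³ → UNSTABLE
  167–214 m: −αΔT+βΔS = −(2.1 × 10⁻⁴)(-1.1)+(8.1 × 10⁻⁴)(+1.03) = 1.1 × 10⁻³ → stable
The 105–167 m interval has Δρ < 0: lighter water underlies denser water.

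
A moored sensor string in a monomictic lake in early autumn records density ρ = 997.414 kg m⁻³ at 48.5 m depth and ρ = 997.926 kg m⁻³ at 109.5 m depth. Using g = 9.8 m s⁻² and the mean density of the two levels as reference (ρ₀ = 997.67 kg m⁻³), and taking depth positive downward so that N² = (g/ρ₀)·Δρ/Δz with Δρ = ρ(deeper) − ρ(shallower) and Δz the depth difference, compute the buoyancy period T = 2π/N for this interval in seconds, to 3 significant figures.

Δρ = 997.926 − 997.414 = 0.512 kg m⁻³ over Δz = 109.5 − 48.5 = 61 m.
N² = (9.8/997.67) × (0.512/61) = 8.2448 × 10⁻⁵ s⁻².
N = √(8.2448 × 10⁻⁵) = 9.0801 × 10⁻³ rad s⁻¹, so T = 2π/N = 691.97 s ≈ 692 s.

692 s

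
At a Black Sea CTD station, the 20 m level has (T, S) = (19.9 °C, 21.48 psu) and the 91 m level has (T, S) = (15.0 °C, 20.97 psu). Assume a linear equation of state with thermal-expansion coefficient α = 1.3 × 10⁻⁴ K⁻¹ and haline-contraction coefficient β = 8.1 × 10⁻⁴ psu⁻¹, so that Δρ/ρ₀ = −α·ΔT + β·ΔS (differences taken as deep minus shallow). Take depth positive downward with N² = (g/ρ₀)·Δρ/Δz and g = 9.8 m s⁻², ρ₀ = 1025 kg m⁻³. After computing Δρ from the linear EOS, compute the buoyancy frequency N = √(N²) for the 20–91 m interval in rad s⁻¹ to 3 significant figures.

5.56 × 10⁻³ rad s⁻¹

ΔT = -4.9 K, ΔS = -0.51 psu (deep − shallow).
Δρ/ρ₀ = −αΔT + βΔS = 6.37 × 10⁻⁴ − 4.131 × 10⁻⁴ = 2.239 × 10⁻⁴, so Δρ ≈ 0.2295 kg m⁻³.
N² = (g/ρ₀)·Δρ/Δz = g·(Δρ/ρ₀)/Δz = 9.8 × 2.239 × 10⁻⁴ / 71 = 3.0905 × 10⁻⁵ s⁻².
N = √(3.0905 × 10⁻⁵) = 5.5592 × 10⁻³ rad s⁻¹ ≈ 5.56 × 10⁻³ rad s⁻¹.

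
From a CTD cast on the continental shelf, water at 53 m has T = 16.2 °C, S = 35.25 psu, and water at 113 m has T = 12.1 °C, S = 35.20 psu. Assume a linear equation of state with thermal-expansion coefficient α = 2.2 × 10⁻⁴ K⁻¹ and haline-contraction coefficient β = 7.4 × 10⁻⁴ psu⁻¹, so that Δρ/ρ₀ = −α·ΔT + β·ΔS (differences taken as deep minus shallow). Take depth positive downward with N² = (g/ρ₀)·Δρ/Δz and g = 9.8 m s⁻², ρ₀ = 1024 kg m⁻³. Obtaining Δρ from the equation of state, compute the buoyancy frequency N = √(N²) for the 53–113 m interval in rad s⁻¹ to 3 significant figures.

0.0119 rad s⁻¹

ΔT = -4.1 K, ΔS = -0.05 psu (deep − shallow).
Δρ/ρ₀ = −αΔT + βΔS = 9.02 × 10⁻⁴ − 3.70 × 10⁻⁵ = 8.65 × 10⁻⁴, so Δρ ≈ 0.8858 kg m⁻³.
N² = (g/ρ₀)·Δρ/Δz = g·(Δρ/ρ₀)/Δz = 9.8 × 8.65 × 10⁻⁴ / 60 = 1.4128 × 10⁻⁴ s⁻².
N = √(1.4128 × 10⁻⁴) = 0.011886 rad s⁻¹ ≈ 0.0119 rad s⁻¹.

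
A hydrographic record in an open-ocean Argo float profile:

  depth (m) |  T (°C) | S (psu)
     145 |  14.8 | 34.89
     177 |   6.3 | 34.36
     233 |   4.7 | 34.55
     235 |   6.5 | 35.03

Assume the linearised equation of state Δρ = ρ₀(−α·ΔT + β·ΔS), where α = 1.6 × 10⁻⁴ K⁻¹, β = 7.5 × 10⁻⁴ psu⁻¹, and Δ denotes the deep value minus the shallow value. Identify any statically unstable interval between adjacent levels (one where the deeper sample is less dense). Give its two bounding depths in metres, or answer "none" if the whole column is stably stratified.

Evaluate Δρ/ρ₀ = −αΔT + βΔS across each adjacent pair:
  145–177 m: −αΔT+βΔS = −(1.6 × 10⁻⁴)(-8.5)+(7.5 × 10⁻⁴)(-0.53) = 9.6 × 10⁻⁴ → stable
  177–233 m: −αΔT+βΔS = −(1.6 × 10⁻⁴)(-1.6)+(7.5 × 10⁻⁴)(+0.19) = 4.0 × 10⁻⁴ → stable
  233–235 m: −αΔT+βΔS = −(1.6 × 10⁻⁴)(+1.8)+(7.5 × 10⁻⁴)(+0.48) = 7.2 × 10⁻⁵ → stable
Every interval has Δρ > 0: the column is stably stratified throughout.

none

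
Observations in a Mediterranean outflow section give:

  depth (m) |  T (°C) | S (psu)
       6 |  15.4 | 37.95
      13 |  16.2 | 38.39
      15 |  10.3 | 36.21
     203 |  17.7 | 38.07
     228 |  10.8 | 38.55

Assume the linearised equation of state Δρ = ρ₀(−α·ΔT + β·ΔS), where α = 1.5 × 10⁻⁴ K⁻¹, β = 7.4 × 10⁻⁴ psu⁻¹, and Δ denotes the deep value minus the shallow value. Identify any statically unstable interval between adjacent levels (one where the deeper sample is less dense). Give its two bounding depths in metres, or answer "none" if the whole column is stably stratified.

13–15 m

Evaluate Δρ/ρ₀ = −αΔT + βΔS across each adjacent pair:
  6–13 m: −αΔT+βΔS = −(1.5 × 10⁻⁴)(+0.8)+(7.4 × 10⁻⁴)(+0.44) = 2.1 × 10⁻⁴ → stable
  13–15 m: −αΔT+βΔS = −(1.5 × 10⁻⁴)(-5.9)+(7.4 × 10⁻⁴)(-2.18) = -7.3 × 10⁻⁴ → UNSTABLE
  15–203 m: −αΔT+βΔS = −(1.5 × 10⁻⁴)(+7.4)+(7.4 × 10⁻⁴)(+1.86) = 2.7 × 10⁻⁴ → stable
  203–228 m: −αΔT+βΔS = −(1.5 × 10⁻⁴)(-6.9)+(7.4 × 10⁻⁴)(+0.48) = 1.4 × 10⁻³ → stable
The 13–15 m interval has Δρ < 0: lighter water underlies denser water.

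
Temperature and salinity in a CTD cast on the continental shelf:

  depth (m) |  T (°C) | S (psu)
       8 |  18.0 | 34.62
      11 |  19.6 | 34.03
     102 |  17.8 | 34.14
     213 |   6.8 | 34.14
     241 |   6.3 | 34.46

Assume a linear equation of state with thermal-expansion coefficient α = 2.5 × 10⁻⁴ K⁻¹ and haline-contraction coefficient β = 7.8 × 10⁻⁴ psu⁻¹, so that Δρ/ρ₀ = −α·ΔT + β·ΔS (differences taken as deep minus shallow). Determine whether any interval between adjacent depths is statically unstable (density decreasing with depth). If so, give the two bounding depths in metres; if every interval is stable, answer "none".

Evaluate Δρ/ρ₀ = −αΔT + βΔS across each adjacent pair:
  8–11 m: −αΔT+βΔS = −(2.5 × 10⁻⁴)(+1.6)+(7.8 × 10⁻⁴)(-0.59) = -8.6 × 10⁻⁴ → UNSTABLE
  11–102 m: −αΔT+βΔS = −(2.5 × 10⁻⁴)(-1.8)+(7.8 × 10⁻⁴)(+0.11) = 5.4 × 10⁻⁴ → stable
  102–213 m: −αΔT+βΔS = −(2.5 × 10⁻⁴)(-11.0)+(7.8 × 10⁻⁴)(+0.00) = 2.7 × 10⁻³ → stable
  213–241 m: −αΔT+βΔS = −(2.5 × 10⁻⁴)(-0.5)+(7.8 × 10⁻⁴)(+0.32) = 3.7 × 10⁻⁴ → stable
The 8–11 m interval has Δρ < 0: lighter water underlies denser water.

8–11 m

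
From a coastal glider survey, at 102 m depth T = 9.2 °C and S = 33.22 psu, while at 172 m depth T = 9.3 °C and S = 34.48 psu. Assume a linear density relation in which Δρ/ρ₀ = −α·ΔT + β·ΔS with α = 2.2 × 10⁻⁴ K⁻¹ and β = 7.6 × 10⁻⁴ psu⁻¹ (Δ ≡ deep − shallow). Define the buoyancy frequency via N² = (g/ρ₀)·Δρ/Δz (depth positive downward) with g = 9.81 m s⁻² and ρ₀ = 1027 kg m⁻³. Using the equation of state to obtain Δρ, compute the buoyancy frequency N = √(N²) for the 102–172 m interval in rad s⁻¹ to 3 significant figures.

ΔT = +0.1 K, ΔS = +1.26 psu (deep − shallow).
Δρ/ρ₀ = −αΔT + βΔS = -2.20 × 10⁻⁵ + 9.576 × 10⁻⁴ = 9.356 × 10⁻⁴, so Δρ ≈ 0.9609 kg m⁻³.
N² = (g/ρ₀)·Δρ/Δz = g·(Δρ/ρ₀)/Δz = 9.81 × 9.356 × 10⁻⁴ / 70 = 1.3112 × 10⁻⁴ s⁻².
N = √(1.3112 × 10⁻⁴) = 0.011451 rad s⁻¹ ≈ 0.0115 rad s⁻¹.

0.0115 rad s⁻¹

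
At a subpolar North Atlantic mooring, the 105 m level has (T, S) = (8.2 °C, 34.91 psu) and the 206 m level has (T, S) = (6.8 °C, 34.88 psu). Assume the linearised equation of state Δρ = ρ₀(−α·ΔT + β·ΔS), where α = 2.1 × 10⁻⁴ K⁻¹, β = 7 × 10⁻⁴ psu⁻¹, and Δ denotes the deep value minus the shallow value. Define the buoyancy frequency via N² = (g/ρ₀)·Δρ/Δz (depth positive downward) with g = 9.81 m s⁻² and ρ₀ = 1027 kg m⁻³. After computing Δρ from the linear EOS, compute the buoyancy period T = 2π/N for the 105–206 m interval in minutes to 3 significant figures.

ΔT = -1.4 K, ΔS = -0.03 psu (deep − shallow).
Δρ/ρ₀ = −αΔT + βΔS = 2.94 × 10⁻⁴ − 2.10 × 10⁻⁵ = 2.73 × 10⁻⁴, so Δρ ≈ 0.2804 kg m⁻³.
N² = (g/ρ₀)·Δρ/Δz = g·(Δρ/ρ₀)/Δz = 9.81 × 2.73 × 10⁻⁴ / 101 = 2.6516 × 10⁻⁵ s⁻².
N = √(2.6516 × 10⁻⁵) = 5.1494 × 10⁻³ rad s⁻¹ → T = 2π/N = 1.2202 × 10³ s = 20.337 min ≈ 20.3 min.

20.3 min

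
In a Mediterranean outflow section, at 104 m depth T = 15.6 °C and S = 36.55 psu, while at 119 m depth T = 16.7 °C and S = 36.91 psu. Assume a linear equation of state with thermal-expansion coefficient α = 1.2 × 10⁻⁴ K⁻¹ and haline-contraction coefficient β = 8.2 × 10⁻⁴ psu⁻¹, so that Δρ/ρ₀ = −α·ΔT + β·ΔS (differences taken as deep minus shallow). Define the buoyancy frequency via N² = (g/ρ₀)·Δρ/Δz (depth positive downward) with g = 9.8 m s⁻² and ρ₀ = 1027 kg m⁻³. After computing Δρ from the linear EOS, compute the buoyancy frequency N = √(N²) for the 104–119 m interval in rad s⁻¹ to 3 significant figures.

0.0103 rad s⁻¹

ΔT = +1.1 K, ΔS = +0.36 psu (deep − shallow).
Δρ/ρ₀ = −αΔT + βΔS = -1.32 × 10⁻⁴ + 2.952 × 10⁻⁴ = 1.632 × 10⁻⁴, so Δρ ≈ 0.1676 kg m⁻³.
N² = (g/ρ₀)·Δρ/Δz = g·(Δρ/ρ₀)/Δz = 9.8 × 1.632 × 10⁻⁴ / 15 = 1.0662 × 10⁻⁴ s⁻².
N = √(1.0662 × 10⁻⁴) = 0.010326 rad s⁻¹ ≈ 0.0103 rad s⁻¹.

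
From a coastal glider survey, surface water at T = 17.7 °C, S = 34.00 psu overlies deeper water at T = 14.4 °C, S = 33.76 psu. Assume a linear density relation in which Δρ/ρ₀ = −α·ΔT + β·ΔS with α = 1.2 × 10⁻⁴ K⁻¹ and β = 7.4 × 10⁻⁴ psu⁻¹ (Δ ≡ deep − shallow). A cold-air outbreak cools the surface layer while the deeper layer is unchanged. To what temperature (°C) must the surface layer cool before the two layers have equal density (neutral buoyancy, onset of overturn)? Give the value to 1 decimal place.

Neutral buoyancy requires Δρ = 0, i.e. −α(T_deep − T_surf′) + β(S_deep − S_surf) = 0.
T_surf′ = T_deep − (β/α)·ΔS = 14.4 − (7.4 × 10⁻⁴/1.2 × 10⁻⁴)·(-0.24) = 15.880 °C.
Cooling required: 17.7 − (15.880) = 1.820 °C.

15.9 °C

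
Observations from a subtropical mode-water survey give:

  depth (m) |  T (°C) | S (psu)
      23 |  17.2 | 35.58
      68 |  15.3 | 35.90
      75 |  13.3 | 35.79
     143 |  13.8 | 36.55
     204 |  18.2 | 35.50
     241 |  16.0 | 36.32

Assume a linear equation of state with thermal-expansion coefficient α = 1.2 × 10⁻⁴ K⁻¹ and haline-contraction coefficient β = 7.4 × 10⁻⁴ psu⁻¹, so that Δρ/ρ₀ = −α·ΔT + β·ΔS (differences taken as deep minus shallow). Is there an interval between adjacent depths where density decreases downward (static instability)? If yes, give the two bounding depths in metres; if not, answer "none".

143–204 m

Evaluate Δρ/ρ₀ = −αΔT + βΔS across each adjacent pair:
  23–68 m: −αΔT+βΔS = −(1.2 × 10⁻⁴)(-1.9)+(7.4 × 10⁻⁴)(+0.32) = 4.6 × 10⁻⁴ → stable
  68–75 m: −αΔT+βΔS = −(1.2 × 10⁻⁴)(-2.0)+(7.4 × 10⁻⁴)(-0.11) = 1.6 × 10⁻⁴ → stable
  75–143 m: −αΔT+βΔS = −(1.2 × 10⁻⁴)(+0.5)+(7.4 × 10⁻⁴)(+0.76) = 5.0 × 10⁻⁴ → stable
  143–204 m: −αΔT+βΔS = −(1.2 × 10⁻⁴)(+4.4)+(7.4 × 10⁻⁴)(-1.05) = -1.3 × 10⁻³ → UNSTABLE
  204–241 m: −αΔT+βΔS = −(1.2 × 10⁻⁴)(-2.2)+(7.4 × 10⁻⁴)(+0.82) = 8.7 × 10⁻⁴ → stable
The 143–204 m interval has Δρ < 0: lighter water underlies denser water.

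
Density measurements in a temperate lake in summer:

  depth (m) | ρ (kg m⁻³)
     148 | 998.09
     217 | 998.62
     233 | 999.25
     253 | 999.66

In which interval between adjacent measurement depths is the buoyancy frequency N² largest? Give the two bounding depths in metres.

217–233 m

Compute the density gradient over each adjacent pair:
  148–217 m: Δρ/Δz = 0.53/69 = 7.7 × 10⁻³ kg m⁻⁴
  217–233 m: Δρ/Δz = 0.63/16 = 0.039 kg m⁻⁴
  233–253 m: Δρ/Δz = 0.41/20 = 0.020 kg m⁻⁴
The largest gradient is in the 217–233 m interval — the pycnocline.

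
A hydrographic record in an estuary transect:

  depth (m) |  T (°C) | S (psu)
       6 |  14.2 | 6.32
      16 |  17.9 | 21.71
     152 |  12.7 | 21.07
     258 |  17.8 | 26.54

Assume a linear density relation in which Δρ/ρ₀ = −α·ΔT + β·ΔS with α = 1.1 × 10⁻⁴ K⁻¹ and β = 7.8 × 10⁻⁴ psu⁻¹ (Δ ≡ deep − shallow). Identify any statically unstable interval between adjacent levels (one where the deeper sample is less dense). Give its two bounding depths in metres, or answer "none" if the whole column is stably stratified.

Evaluate Δρ/ρ₀ = −αΔT + βΔS across each adjacent pair:
  6–16 m: −αΔT+βΔS = −(1.1 × 10⁻⁴)(+3.7)+(7.8 × 10⁻⁴)(+15.39) = 0.012 → stable
  16–152 m: −αΔT+βΔS = −(1.1 × 10⁻⁴)(-5.2)+(7.8 × 10⁻⁴)(-0.64) = 7.3 × 10⁻⁵ → stable
  152–258 m: −αΔT+βΔS = −(1.1 × 10⁻⁴)(+5.1)+(7.8 × 10⁻⁴)(+5.47) = 3.7 × 10⁻³ → stable
Every interval has Δρ > 0: the column is stably stratified throughout.

none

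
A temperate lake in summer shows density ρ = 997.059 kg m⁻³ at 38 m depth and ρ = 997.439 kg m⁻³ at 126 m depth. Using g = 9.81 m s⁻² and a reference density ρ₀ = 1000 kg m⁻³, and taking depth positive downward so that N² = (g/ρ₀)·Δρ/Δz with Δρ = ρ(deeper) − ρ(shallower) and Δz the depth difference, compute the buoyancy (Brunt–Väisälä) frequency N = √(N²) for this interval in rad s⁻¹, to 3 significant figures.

Δρ = 997.439 − 997.059 = 0.380 kg m⁻³ over Δz = 126 − 38 = 88 m.
N² = (9.81/1000) × (0.380/88) = 4.2361 × 10⁻⁵ s⁻².
N = √(4.2361 × 10⁻⁵) = 6.5085 × 10⁻³ rad s⁻¹ ≈ 6.51 × 10⁻³ rad s⁻¹.

6.51 × 10⁻³ rad s⁻¹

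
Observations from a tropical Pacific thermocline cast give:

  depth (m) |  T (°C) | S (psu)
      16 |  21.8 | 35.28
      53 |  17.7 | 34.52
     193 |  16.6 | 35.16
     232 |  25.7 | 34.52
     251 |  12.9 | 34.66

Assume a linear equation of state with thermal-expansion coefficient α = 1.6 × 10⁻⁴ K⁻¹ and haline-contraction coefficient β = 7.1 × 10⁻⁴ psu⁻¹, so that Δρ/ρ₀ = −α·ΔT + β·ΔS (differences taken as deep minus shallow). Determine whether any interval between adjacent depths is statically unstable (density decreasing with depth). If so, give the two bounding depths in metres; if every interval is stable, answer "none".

Evaluate Δρ/ρ₀ = −αΔT + βΔS across each adjacent pair:
  16–53 m: −αΔT+βΔS = −(1.6 × 10⁻⁴)(-4.1)+(7.1 × 10⁻⁴)(-0.76) = 1.2 × 10⁻⁴ → stable
  53–193 m: −αΔT+βΔS = −(1.6 × 10⁻⁴)(-1.1)+(7.1 × 10⁻⁴)(+0.64) = 6.3 × 10⁻⁴ → stable
  193–232 m: −αΔT+βΔS = −(1.6 × 10⁻⁴)(+9.1)+(7.1 × 10⁻⁴)(-0.64) = -1.9 × 10⁻³ → UNSTABLE
  232–251 m: −αΔT+βΔS = −(1.6 × 10⁻⁴)(-12.8)+(7.1 × 10⁻⁴)(+0.14) = 2.1 × 10⁻³ → stable
The 193–232 m interval has Δρ < 0: lighter water underlies denser water.

193–232 m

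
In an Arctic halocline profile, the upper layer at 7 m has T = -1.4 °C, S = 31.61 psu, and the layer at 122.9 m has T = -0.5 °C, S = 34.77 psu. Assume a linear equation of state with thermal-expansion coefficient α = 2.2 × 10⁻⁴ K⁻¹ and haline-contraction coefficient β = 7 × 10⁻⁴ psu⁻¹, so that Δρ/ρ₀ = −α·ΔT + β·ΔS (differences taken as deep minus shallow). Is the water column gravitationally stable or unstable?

stable

ΔT = -0.5 − -1.4 = +0.9 K and ΔS = 34.77 − 31.61 = +3.16 psu (deep − shallow).
−αΔT = -1.98 × 10⁻⁴; βΔS = 2.212 × 10⁻³; sum Δρ/ρ₀ = 2.014 × 10⁻³.
Δρ/ρ₀ > 0, so Δρ > 0: deeper water is denser → statically stable.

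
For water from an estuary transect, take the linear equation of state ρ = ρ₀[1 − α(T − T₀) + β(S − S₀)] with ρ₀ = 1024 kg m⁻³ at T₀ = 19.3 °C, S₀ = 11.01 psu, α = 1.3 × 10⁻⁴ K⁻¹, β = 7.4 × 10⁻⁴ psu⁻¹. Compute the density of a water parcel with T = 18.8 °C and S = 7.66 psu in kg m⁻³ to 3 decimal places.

1021.528 kg m⁻³

T − T₀ = -0.5 K, S − S₀ = -3.35 psu.
Bracket = 1 − α·(-0.5) + β·(-3.35) = 1 + (-2.414 × 10⁻³) = 0.9975860.
ρ = 1024 × 0.9975860 = 1021.528 kg m⁻³.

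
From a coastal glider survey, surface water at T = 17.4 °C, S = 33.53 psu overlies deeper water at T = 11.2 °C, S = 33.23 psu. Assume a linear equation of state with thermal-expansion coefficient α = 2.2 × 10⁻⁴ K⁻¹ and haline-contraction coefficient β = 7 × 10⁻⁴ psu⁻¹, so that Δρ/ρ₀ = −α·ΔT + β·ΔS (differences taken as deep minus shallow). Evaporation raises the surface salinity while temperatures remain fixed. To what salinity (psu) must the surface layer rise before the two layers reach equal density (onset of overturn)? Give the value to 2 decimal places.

35.18 psu

Neutral buoyancy requires −α(T_deep − T_surf) + β(S_deep − S_surf′) = 0.
S_surf′ = S_deep − (α/β)·ΔT = 33.23 − (2.2 × 10⁻⁴/7 × 10⁻⁴)·(-6.2) = 35.1786 psu.
Increase required: 35.1786 − 33.53 = 1.6486 psu.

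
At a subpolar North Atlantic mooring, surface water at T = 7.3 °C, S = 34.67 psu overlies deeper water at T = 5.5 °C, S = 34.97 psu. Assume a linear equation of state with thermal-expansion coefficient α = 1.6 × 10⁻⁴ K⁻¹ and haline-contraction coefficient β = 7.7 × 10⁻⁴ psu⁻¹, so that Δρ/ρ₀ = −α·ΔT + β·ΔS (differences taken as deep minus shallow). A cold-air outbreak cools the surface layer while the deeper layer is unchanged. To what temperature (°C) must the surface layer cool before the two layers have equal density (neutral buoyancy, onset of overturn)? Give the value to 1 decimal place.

4.1 °C

Neutral buoyancy requires Δρ = 0, i.e. −α(T_deep − T_surf′) + β(S_deep − S_surf) = 0.
T_surf′ = T_deep − (β/α)·ΔS = 5.5 − (7.7 × 10⁻⁴/1.6 × 10⁻⁴)·(+0.30) = 4.056 °C.
Cooling required: 7.3 − (4.056) = 3.244 °C.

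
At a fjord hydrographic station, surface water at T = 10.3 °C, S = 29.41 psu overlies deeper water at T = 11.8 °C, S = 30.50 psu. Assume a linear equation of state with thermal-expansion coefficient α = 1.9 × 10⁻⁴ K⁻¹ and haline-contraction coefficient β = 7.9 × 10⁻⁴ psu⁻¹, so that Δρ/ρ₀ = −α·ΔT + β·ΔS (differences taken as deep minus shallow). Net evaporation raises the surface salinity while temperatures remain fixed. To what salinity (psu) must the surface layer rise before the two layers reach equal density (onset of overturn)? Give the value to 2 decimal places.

Neutral buoyancy requires −α(T_deep − T_surf) + β(S_deep − S_surf′) = 0.
S_surf′ = S_deep − (α/β)·ΔT = 30.50 − (1.9 × 10⁻⁴/7.9 × 10⁻⁴)·(+1.5) = 30.1392 psu.
Increase required: 30.1392 − 29.41 = 0.7292 psu.

30.14 psu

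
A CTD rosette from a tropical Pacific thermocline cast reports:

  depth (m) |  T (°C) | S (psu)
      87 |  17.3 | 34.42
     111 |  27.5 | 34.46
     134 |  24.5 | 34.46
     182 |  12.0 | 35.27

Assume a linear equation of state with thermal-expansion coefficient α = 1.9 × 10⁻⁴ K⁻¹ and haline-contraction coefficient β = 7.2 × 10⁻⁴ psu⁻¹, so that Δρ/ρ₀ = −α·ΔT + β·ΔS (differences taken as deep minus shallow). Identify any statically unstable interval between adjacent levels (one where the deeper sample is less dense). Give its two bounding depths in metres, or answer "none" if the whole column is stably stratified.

87–111 m

Evaluate Δρ/ρ₀ = −αΔT + βΔS across each adjacent pair:
  87–111 m: −αΔT+βΔS = −(1.9 × 10⁻⁴)(+10.2)+(7.2 × 10⁻⁴)(+0.04) = -1.9 × 10⁻³ → UNSTABLE
  111–134 m: −αΔT+βΔS = −(1.9 × 10⁻⁴)(-3.0)+(7.2 × 10⁻⁴)(+0.00) = 5.7 × 10⁻⁴ → stable
  134–182 m: −αΔT+βΔS = −(1.9 × 10⁻⁴)(-12.5)+(7.2 × 10⁻⁴)(+0.81) = 3.0 × 10⁻³ → stable
The 87–111 m interval has Δρ < 0: lighter water underlies denser water.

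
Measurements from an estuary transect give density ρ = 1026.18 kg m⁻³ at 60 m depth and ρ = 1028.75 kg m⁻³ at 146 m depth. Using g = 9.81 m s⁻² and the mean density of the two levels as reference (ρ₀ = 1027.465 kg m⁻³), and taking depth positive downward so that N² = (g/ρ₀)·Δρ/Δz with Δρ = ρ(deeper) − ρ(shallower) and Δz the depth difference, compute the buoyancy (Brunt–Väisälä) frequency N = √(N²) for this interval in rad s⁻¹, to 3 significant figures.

Δρ = 1028.75 − 1026.18 = 2.57 kg m⁻³ over Δz = 146 − 60 = 86 m.
N² = (9.81/1027.465) × (2.57/86) = 2.8532 × 10⁻⁴ s⁻².
N = √(2.8532 × 10⁻⁴) = 0.016891 rad s⁻¹ ≈ 0.0169 rad s⁻¹.

0.0169 rad s⁻¹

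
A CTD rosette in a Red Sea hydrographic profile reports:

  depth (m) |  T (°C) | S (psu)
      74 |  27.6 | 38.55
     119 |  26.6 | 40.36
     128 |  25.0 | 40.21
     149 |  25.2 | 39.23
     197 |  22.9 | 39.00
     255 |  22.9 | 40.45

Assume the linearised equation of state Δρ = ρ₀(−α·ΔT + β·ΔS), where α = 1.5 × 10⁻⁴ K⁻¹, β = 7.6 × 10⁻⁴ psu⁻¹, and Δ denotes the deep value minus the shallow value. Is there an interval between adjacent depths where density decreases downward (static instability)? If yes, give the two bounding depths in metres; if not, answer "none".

Evaluate Δρ/ρ₀ = −αΔT + βΔS across each adjacent pair:
  74–119 m: −αΔT+βΔS = −(1.5 × 10⁻⁴)(-1.0)+(7.6 × 10⁻⁴)(+1.81) = 1.5 × 10⁻³ → stable
  119–128 m: −αΔT+βΔS = −(1.5 × 10⁻⁴)(-1.6)+(7.6 × 10⁻⁴)(-0.15) = 1.3 × 10⁻⁴ → stable
  128–149 m: −αΔT+βΔS = −(1.5 × 10⁻⁴)(+0.2)+(7.6 × 10⁻⁴)(-0.98) = -7.7 × 10⁻⁴ → UNSTABLE
  149–197 m: −αΔT+βΔS = −(1.5 × 10⁻⁴)(-2.3)+(7.6 × 10⁻⁴)(-0.23) = 1.7 × 10⁻⁴ → stable
  197–255 m: −αΔT+βΔS = −(1.5 × 10⁻⁴)(+0.0)+(7.6 × 10⁻⁴)(+1.45) = 1.1 × 10⁻³ → stable
The 128–149 m interval has Δρ < 0: lighter water underlies denser water.

128–149 m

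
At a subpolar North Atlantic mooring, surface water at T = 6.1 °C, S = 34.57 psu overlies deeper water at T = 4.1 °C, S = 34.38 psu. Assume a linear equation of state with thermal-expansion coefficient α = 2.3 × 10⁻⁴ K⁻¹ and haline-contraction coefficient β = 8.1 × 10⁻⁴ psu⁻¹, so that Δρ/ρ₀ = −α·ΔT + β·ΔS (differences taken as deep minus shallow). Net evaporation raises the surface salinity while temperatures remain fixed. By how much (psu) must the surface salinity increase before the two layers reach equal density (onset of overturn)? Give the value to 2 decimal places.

Neutral buoyancy requires −α(T_deep − T_surf) + β(S_deep − S_surf′) = 0.
S_surf′ = S_deep − (α/β)·ΔT = 34.38 − (2.3 × 10⁻⁴/8.1 × 10⁻⁴)·(-2.0) = 34.9479 psu.
Increase required: 34.9479 − 34.57 = 0.3779 psu.

0.38 psu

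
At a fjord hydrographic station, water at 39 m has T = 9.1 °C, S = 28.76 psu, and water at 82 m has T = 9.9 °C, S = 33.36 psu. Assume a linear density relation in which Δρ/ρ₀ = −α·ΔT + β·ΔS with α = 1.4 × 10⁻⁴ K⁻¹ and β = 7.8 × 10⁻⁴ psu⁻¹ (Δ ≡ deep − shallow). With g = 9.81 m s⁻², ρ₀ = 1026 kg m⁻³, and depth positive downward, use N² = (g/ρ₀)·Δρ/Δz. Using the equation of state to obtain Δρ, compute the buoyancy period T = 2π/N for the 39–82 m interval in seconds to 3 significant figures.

ΔT = +0.8 K, ΔS = +4.60 psu (deep − shallow).
Δρ/ρ₀ = −αΔT + βΔS = -1.12 × 10⁻⁴ + 3.588 × 10⁻³ = 3.476 × 10⁻³, so Δρ ≈ 3.566 kg m⁻³.
N² = (g/ρ₀)·Δρ/Δz = g·(Δρ/ρ₀)/Δz = 9.81 × 3.476 × 10⁻³ / 43 = 7.9301 × 10⁻⁴ s⁻².
N = √(7.9301 × 10⁻⁴) = 0.028160 rad s⁻¹ → T = 2π/N = 223.12 s ≈ 223 s.

223 s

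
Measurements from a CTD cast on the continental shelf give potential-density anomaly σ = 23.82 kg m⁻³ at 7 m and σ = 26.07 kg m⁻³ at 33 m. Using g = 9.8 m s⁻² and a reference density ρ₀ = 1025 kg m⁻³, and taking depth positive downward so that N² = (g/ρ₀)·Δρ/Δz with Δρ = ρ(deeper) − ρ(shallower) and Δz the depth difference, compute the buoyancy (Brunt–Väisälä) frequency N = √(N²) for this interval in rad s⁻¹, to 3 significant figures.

Δρ = 1026.07 − 1023.82 = 2.25 kg m⁻³ over Δz = 33 − 7 = 26 m.
N² = (9.8/1025) × (2.25/26) = 8.2739 × 10⁻⁴ s⁻².
N = √(8.2739 × 10⁻⁴) = 0.028764 rad s⁻¹ ≈ 0.0288 rad s⁻¹.

0.0288 rad s⁻¹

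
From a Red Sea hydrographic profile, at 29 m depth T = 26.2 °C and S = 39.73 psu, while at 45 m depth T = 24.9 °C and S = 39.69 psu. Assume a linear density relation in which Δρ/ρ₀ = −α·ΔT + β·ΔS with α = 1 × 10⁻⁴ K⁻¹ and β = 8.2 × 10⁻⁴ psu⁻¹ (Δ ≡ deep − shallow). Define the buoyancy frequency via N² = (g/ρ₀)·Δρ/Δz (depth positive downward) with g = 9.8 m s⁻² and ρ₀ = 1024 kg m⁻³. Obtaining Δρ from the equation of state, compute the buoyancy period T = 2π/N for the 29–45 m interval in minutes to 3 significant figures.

13.6 min

ΔT = -1.3 K, ΔS = -0.04 psu (deep − shallow).
Δρ/ρ₀ = −αΔT + βΔS = 1.30 × 10⁻⁴ − 3.28 × 10⁻⁵ = 9.72 × 10⁻⁵, so Δρ ≈ 0.09953 kg m⁻³.
N² = (g/ρ₀)·Δρ/Δz = g·(Δρ/ρ₀)/Δz = 9.8 × 9.72 × 10⁻⁵ / 16 = 5.9535 × 10⁻⁵ s⁻².
N = √(5.9535 × 10⁻⁵) = 7.7159 × 10⁻³ rad s⁻¹ → T = 2π/N = 814.32 s = 13.572 min ≈ 13.6 min.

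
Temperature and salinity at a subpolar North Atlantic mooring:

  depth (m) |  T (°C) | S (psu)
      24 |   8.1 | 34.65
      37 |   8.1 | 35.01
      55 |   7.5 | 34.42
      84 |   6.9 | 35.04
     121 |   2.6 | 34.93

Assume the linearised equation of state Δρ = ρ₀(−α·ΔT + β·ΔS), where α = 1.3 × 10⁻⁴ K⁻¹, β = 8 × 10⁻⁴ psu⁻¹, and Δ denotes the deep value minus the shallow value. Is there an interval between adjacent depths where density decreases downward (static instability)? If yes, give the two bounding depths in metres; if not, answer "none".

37–55 m

Evaluate Δρ/ρ₀ = −αΔT + βΔS across each adjacent pair:
  24–37 m: −αΔT+βΔS = −(1.3 × 10⁻⁴)(+0.0)+(8 × 10⁻⁴)(+0.36) = 2.9 × 10⁻⁴ → stable
  37–55 m: −αΔT+βΔS = −(1.3 × 10⁻⁴)(-0.6)+(8 × 10⁻⁴)(-0.59) = -3.9 × 10⁻⁴ → UNSTABLE
  55–84 m: −αΔT+βΔS = −(1.3 × 10⁻⁴)(-0.6)+(8 × 10⁻⁴)(+0.62) = 5.7 × 10⁻⁴ → stable
  84–121 m: −αΔT+βΔS = −(1.3 × 10⁻⁴)(-4.3)+(8 × 10⁻⁴)(-0.11) = 4.7 × 10⁻⁴ → stable
The 37–55 m interval has Δρ < 0: lighter water underlies denser water.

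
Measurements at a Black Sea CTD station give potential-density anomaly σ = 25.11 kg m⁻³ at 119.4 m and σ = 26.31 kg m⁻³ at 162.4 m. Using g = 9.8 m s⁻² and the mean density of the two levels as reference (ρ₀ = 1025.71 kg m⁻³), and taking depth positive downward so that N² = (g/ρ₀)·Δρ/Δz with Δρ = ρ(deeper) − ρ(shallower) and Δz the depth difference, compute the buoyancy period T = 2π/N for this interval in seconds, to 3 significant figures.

Δρ = 1026.31 − 1025.11 = 1.20 kg m⁻³ over Δz = 162.4 − 119.4 = 43 m.
N² = (9.8/1025.71) × (1.20/43) = 2.6663 × 10⁻⁴ s⁻².
N = √(2.6663 × 10⁻⁴) = 0.016329 rad s⁻¹, so T = 2π/N = 384.79 s ≈ 385 s.

385 s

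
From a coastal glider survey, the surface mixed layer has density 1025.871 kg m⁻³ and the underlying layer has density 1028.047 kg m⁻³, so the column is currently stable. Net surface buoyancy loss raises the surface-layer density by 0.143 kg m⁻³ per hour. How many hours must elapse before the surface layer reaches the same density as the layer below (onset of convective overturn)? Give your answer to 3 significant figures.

15.2 hours

Density deficit of the surface layer: 1028.047 − 1025.871 = 2.176 kg m⁻³.
Required change = 2.176 / 0.143 = 15.2 hours.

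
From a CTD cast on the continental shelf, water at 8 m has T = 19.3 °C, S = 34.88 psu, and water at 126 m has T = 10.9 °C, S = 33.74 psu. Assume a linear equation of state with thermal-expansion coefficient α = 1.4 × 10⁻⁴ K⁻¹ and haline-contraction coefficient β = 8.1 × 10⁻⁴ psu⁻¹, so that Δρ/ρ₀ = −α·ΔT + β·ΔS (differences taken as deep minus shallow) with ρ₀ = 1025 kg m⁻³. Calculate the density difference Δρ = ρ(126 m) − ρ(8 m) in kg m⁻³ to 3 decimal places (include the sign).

+0.259 kg m⁻³

ΔT = -8.4 K, ΔS = -1.14 psu (deep − shallow).
Δρ/ρ₀ = −(1.4 × 10⁻⁴)(-8.4) + (8.1 × 10⁻⁴)(-1.14) = 2.526 × 10⁻⁴.
Δρ = 1025 × (2.526 × 10⁻⁴) = +0.259 kg m⁻³.
Positive Δρ: denser below, stable.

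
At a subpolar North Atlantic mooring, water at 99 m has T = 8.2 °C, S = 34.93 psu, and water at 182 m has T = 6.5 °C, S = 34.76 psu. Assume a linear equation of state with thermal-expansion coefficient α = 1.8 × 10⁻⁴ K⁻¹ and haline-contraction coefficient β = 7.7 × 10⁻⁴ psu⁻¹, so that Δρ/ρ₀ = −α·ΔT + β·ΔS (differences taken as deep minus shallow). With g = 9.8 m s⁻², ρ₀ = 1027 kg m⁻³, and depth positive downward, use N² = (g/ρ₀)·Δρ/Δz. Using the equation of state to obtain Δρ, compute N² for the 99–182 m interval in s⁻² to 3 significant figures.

2.07 × 10⁻⁵ s⁻²

ΔT = -1.7 K, ΔS = -0.17 psu (deep − shallow).
Δρ/ρ₀ = −αΔT + βΔS = 3.06 × 10⁻⁴ − 1.309 × 10⁻⁴ = 1.751 × 10⁻⁴, so Δρ ≈ 0.1798 kg m⁻³.
N² = (g/ρ₀)·Δρ/Δz = g·(Δρ/ρ₀)/Δz = 9.8 × 1.751 × 10⁻⁴ / 83 = 2.0674 × 10⁻⁵ s⁻² ≈ 2.07 × 10⁻⁵ s⁻².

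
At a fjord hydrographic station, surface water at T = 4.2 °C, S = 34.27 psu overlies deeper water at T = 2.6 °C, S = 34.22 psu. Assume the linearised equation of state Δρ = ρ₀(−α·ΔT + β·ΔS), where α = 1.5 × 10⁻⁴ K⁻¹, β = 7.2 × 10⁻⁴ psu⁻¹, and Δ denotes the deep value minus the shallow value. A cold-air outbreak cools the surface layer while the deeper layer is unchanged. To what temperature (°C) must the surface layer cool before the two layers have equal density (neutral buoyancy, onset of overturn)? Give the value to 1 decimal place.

2.8 °C

Neutral buoyancy requires Δρ = 0, i.e. −α(T_deep − T_surf′) + β(S_deep − S_surf) = 0.
T_surf′ = T_deep − (β/α)·ΔS = 2.6 − (7.2 × 10⁻⁴/1.5 × 10⁻⁴)·(-0.05) = 2.840 °C.
Cooling required: 4.2 − (2.840) = 1.360 °C.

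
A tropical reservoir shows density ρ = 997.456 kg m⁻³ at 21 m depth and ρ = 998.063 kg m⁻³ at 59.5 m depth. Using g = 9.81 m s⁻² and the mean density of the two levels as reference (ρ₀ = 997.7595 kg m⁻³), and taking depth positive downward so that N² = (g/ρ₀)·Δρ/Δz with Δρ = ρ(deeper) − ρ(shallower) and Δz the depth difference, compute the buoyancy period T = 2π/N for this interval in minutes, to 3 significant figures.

8.41 min

Δρ = 998.063 − 997.456 = 0.607 kg m⁻³ over Δz = 59.5 − 21 = 38.5 m.
N² = (9.81/997.7595) × (0.607/38.5) = 1.5501 × 10⁻⁴ s⁻².
N = √(1.5501 × 10⁻⁴) = 0.012450 rad s⁻¹, so T = 2π/N = 504.67 s = 8.4112 min ≈ 8.41 min.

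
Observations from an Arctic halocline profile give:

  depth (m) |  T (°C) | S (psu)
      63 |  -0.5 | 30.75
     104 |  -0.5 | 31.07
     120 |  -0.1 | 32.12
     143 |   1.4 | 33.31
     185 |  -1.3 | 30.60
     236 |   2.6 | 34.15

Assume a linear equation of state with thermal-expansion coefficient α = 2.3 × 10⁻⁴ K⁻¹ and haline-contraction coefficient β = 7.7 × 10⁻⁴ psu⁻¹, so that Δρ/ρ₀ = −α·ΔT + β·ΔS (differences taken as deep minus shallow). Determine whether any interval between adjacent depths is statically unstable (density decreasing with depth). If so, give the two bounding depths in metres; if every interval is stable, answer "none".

Evaluate Δρ/ρ₀ = −αΔT + βΔS across each adjacent pair:
  63–104 m: −αΔT+βΔS = −(2.3 × 10⁻⁴)(+0.0)+(7.7 × 10⁻⁴)(+0.32) = 2.5 × 10⁻⁴ → stable
  104–120 m: −αΔT+βΔS = −(2.3 × 10⁻⁴)(+0.4)+(7.7 × 10⁻⁴)(+1.05) = 7.2 × 10⁻⁴ → stable
  120–143 m: −αΔT+βΔS = −(2.3 × 10⁻⁴)(+1.5)+(7.7 × 10⁻⁴)(+1.19) = 5.7 × 10⁻⁴ → stable
  143–185 m: −αΔT+βΔS = −(2.3 × 10⁻⁴)(-2.7)+(7.7 × 10⁻⁴)(-2.71) = -1.5 × 10⁻³ → UNSTABLE
  185–236 m: −αΔT+βΔS = −(2.3 × 10⁻⁴)(+3.9)+(7.7 × 10⁻⁴)(+3.55) = 1.8 × 10⁻³ → stable
The 143–185 m interval has Δρ < 0: lighter water underlies denser water.

143–185 m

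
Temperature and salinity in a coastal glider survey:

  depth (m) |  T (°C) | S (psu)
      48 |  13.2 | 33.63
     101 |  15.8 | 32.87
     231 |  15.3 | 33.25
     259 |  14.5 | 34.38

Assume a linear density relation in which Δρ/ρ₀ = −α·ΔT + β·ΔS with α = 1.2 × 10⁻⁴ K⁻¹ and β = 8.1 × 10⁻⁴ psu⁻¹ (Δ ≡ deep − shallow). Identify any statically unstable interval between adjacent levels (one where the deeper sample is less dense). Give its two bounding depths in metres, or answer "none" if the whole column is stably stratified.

48–101 m

Evaluate Δρ/ρ₀ = −αΔT + βΔS across each adjacent pair:
  48–101 m: −αΔT+βΔS = −(1.2 × 10⁻⁴)(+2.6)+(8.1 × 10⁻⁴)(-0.76) = -9.3 × 10⁻⁴ → UNSTABLE
  101–231 m: −αΔT+βΔS = −(1.2 × 10⁻⁴)(-0.5)+(8.1 × 10⁻⁴)(+0.38) = 3.7 × 10⁻⁴ → stable
  231–259 m: −αΔT+βΔS = −(1.2 × 10⁻⁴)(-0.8)+(8.1 × 10⁻⁴)(+1.13) = 1.0 × 10⁻³ → stable
The 48–101 m interval has Δρ < 0: lighter water underlies denser water.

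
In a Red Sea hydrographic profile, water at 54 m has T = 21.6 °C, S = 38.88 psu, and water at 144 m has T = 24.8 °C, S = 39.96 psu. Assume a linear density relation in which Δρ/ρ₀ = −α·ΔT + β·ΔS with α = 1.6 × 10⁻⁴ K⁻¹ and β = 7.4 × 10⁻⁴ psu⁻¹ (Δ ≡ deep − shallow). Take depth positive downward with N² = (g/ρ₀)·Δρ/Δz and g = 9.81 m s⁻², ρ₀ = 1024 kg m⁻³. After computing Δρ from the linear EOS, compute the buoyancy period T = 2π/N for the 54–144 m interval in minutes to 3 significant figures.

ΔT = +3.2 K, ΔS = +1.08 psu (deep − shallow).
Δρ/ρ₀ = −αΔT + βΔS = -5.12 × 10⁻⁴ + 7.992 × 10⁻⁴ = 2.872 × 10⁻⁴, so Δρ ≈ 0.2941 kg m⁻³.
N² = (g/ρ₀)·Δρ/Δz = g·(Δρ/ρ₀)/Δz = 9.81 × 2.872 × 10⁻⁴ / 90 = 3.1305 × 10⁻⁵ s⁻².
N = √(3.1305 × 10⁻⁵) = 5.5951 × 10⁻³ rad s⁻¹ → T = 2π/N = 1.1230 × 10³ s = 18.717 min ≈ 18.7 min.

18.7 min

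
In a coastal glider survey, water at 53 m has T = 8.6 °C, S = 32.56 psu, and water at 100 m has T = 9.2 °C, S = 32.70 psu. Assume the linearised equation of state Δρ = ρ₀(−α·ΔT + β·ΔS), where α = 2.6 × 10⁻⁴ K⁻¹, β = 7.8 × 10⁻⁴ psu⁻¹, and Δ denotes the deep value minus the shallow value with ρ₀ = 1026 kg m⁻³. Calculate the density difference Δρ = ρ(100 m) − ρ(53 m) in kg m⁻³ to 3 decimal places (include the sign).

-0.048 kg m⁻³

ΔT = +0.6 K, ΔS = +0.14 psu (deep − shallow).
Δρ/ρ₀ = −(2.6 × 10⁻⁴)(+0.6) + (7.8 × 10⁻⁴)(+0.14) = -4.68 × 10⁻⁵.
Δρ = 1026 × (-4.68 × 10⁻⁵) = -0.048 kg m⁻³.
Negative Δρ: lighter below, statically unstable.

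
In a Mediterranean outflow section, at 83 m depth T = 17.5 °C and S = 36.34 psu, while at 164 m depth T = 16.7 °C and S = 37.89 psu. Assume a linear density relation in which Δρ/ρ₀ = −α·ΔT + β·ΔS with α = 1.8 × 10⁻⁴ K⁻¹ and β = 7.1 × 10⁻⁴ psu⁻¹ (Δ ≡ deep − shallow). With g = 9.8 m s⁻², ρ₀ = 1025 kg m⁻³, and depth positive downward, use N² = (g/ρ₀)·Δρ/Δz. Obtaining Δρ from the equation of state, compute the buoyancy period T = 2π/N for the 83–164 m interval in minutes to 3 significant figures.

ΔT = -0.8 K, ΔS = +1.55 psu (deep − shallow).
Δρ/ρ₀ = −αΔT + βΔS = 1.44 × 10⁻⁴ + 1.1005 × 10⁻³ = 1.2445 × 10⁻³, so Δρ ≈ 1.276 kg m⁻³.
N² = (g/ρ₀)·Δρ/Δz = g·(Δρ/ρ₀)/Δz = 9.8 × 1.2445 × 10⁻³ / 81 = 1.5057 × 10⁻⁴ s⁻².
N = √(1.5057 × 10⁻⁴) = 0.012271 rad s⁻¹ → T = 2π/N = 512.04 s = 8.5340 min ≈ 8.53 min.

8.53 min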